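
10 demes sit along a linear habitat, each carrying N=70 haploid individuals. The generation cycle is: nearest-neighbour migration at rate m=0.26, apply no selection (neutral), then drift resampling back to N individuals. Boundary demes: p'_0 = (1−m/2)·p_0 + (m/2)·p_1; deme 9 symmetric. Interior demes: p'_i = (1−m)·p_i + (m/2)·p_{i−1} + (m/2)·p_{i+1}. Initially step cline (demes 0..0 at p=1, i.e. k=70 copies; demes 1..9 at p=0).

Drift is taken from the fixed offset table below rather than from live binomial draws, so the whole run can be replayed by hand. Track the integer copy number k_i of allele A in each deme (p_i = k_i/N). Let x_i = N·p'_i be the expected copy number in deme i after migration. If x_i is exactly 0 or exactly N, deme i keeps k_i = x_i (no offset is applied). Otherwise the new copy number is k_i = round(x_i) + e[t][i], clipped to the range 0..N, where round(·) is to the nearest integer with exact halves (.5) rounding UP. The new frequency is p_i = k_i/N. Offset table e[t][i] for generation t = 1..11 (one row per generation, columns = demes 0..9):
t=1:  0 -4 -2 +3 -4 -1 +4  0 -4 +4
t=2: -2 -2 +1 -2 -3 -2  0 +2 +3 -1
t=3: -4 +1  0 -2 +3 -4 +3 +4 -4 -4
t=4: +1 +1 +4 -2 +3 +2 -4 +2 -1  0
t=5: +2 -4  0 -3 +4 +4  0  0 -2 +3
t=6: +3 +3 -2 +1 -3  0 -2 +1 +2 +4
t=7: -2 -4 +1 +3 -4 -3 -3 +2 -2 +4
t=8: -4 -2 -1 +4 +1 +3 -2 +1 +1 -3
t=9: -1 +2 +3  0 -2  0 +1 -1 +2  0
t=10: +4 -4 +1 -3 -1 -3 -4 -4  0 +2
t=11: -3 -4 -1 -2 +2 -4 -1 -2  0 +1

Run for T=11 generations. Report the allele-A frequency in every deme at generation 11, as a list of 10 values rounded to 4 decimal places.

t=0: k=[70 0 0 0 0 0 0 0 0 0]
t=1: x=[60.9000 9.1000 0.0000 0.0000 0.0000 0.0000 0.0000 0.0000 0.0000 0.0000] k=[61 5 0 0 0 0 0 0 0 0]
t=2: x=[53.7200 11.6300 0.6500 0.0000 0.0000 0.0000 0.0000 0.0000 0.0000 0.0000] k=[52 10 2 0 0 0 0 0 0 0]
t=3: x=[46.5400 14.4200 2.7800 0.2600 0.0000 0.0000 0.0000 0.0000 0.0000 0.0000] k=[43 15 3 0 0 0 0 0 0 0]
t=4: x=[39.3600 17.0800 4.1700 0.3900 0.0000 0.0000 0.0000 0.0000 0.0000 0.0000] k=[40 18 8 0 0 0 0 0 0 0]
t=5: x=[37.1400 19.5600 8.2600 1.0400 0.0000 0.0000 0.0000 0.0000 0.0000 0.0000] k=[39 16 8 0 0 0 0 0 0 0]
t=6: x=[36.0100 17.9500 8.0000 1.0400 0.0000 0.0000 0.0000 0.0000 0.0000 0.0000] k=[39 21 6 2 0 0 0 0 0 0]
t=7: x=[36.6600 21.3900 7.4300 2.2600 0.2600 0.0000 0.0000 0.0000 0.0000 0.0000] k=[35 17 8 5 0 0 0 0 0 0]
t=8: x=[32.6600 18.1700 8.7800 4.7400 0.6500 0.0000 0.0000 0.0000 0.0000 0.0000] k=[29 16 8 9 2 0 0 0 0 0]
t=9: x=[27.3100 16.6500 9.1700 7.9600 2.6500 0.2600 0.0000 0.0000 0.0000 0.0000] k=[26 19 12 8 1 0 0 0 0 0]
t=10: x=[25.0900 19.0000 12.3900 7.6100 1.7800 0.1300 0.0000 0.0000 0.0000 0.0000] k=[29 15 13 5 1 0 0 0 0 0]
t=11: x=[27.1800 16.5600 12.2200 5.5200 1.3900 0.1300 0.0000 0.0000 0.0000 0.0000] k=[24 13 11 4 3 0 0 0 0 0]

[0.3429, 0.1857, 0.1571, 0.0571, 0.0429, 0.0000, 0.0000, 0.0000, 0.0000, 0.0000]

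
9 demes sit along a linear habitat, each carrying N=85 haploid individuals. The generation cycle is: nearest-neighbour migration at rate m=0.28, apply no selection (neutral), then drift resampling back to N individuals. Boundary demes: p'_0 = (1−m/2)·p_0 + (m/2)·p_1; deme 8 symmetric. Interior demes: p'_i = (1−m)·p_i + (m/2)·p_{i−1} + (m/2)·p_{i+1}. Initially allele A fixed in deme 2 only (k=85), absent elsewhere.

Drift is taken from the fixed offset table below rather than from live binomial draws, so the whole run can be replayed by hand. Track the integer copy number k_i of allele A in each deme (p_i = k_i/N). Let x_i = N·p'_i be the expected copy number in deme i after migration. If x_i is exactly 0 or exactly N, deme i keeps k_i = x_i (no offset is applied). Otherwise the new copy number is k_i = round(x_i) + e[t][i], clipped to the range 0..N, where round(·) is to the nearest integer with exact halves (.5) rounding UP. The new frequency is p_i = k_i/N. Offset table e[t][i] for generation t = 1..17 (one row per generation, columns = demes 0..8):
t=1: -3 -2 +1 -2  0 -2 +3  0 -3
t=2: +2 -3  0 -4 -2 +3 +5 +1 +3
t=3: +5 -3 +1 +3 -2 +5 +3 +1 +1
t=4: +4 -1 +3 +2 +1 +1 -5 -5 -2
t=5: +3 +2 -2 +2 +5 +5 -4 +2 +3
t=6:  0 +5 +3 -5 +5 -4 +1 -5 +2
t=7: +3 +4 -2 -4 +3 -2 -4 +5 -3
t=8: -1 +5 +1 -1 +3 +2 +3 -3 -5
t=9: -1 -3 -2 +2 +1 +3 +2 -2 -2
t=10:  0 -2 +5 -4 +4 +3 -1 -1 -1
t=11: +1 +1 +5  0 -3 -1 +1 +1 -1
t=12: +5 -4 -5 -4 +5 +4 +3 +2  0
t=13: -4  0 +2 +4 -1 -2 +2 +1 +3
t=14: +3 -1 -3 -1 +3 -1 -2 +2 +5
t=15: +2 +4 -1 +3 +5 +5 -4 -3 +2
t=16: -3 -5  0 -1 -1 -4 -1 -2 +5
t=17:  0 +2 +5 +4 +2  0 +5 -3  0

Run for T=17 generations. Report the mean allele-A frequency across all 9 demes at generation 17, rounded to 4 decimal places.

t=0: k=[0 0 85 0 0 0 0 0 0]
t=1: x=[0.0000 11.9000 61.2000 11.9000 0.0000 0.0000 0.0000 0.0000 0.0000] k=[0 10 62 10 0 0 0 0 0]
t=2: x=[1.4000 15.8800 47.4400 15.8800 1.4000 0.0000 0.0000 0.0000 0.0000] k=[3 13 47 12 0 0 0 0 0]
t=3: x=[4.4000 16.3600 37.3400 15.2200 1.6800 0.0000 0.0000 0.0000 0.0000] k=[9 13 38 18 0 0 0 0 0]
t=4: x=[9.5600 15.9400 31.7000 18.2800 2.5200 0.0000 0.0000 0.0000 0.0000] k=[14 15 35 20 4 0 0 0 0]
t=5: x=[14.1400 17.6600 30.1000 19.8600 5.6800 0.5600 0.0000 0.0000 0.0000] k=[17 20 28 22 11 6 0 0 0]
t=6: x=[17.4200 20.7000 26.0400 21.3000 11.8400 5.8600 0.8400 0.0000 0.0000] k=[17 26 29 16 17 2 2 0 0]
t=7: x=[18.2600 25.1600 26.7600 17.9600 14.7600 4.1000 1.7200 0.2800 0.0000] k=[21 29 25 14 18 2 0 5 0]
t=8: x=[22.1200 27.3200 24.0200 16.1000 15.2000 3.9600 0.9800 3.6000 0.7000] k=[21 32 25 15 18 6 4 1 0]
t=9: x=[22.5400 29.4800 24.5800 16.8200 15.9000 7.4000 3.8600 1.2800 0.1400] k=[22 26 23 19 17 10 6 0 0]
t=10: x=[22.5600 25.0200 22.8600 19.2800 16.3000 10.4200 5.7200 0.8400 0.0000] k=[23 23 28 15 20 13 5 0 0]
t=11: x=[23.0000 23.7000 25.4800 17.5200 18.3200 12.8600 5.4200 0.7000 0.0000] k=[24 25 30 18 15 12 6 2 0]
t=12: x=[24.1400 25.5600 27.6200 19.2600 15.0000 11.5800 6.2800 2.2800 0.2800] k=[29 22 23 15 20 16 9 4 0]
t=13: x=[28.0200 23.1200 21.7400 16.8200 18.7400 15.5800 9.2800 4.1400 0.5600] k=[24 23 24 21 18 14 11 5 4]
t=14: x=[23.8600 23.2800 23.4400 21.0000 17.8600 14.1400 10.5800 5.7000 4.1400] k=[27 22 20 20 21 13 9 8 9]
t=15: x=[26.3000 22.4200 20.2800 20.1400 19.7400 13.5600 9.4200 8.2800 8.8600] k=[28 26 19 23 25 19 5 5 11]
t=16: x=[27.7200 25.3000 20.5400 22.7200 23.8800 17.8800 6.9600 5.8400 10.1600] k=[25 20 21 22 23 14 6 4 15]
t=17: x=[24.3000 20.8400 21.0000 22.0000 21.6000 14.1400 6.8400 5.8200 13.4600] k=[24 23 26 26 24 14 12 3 13]

0.2157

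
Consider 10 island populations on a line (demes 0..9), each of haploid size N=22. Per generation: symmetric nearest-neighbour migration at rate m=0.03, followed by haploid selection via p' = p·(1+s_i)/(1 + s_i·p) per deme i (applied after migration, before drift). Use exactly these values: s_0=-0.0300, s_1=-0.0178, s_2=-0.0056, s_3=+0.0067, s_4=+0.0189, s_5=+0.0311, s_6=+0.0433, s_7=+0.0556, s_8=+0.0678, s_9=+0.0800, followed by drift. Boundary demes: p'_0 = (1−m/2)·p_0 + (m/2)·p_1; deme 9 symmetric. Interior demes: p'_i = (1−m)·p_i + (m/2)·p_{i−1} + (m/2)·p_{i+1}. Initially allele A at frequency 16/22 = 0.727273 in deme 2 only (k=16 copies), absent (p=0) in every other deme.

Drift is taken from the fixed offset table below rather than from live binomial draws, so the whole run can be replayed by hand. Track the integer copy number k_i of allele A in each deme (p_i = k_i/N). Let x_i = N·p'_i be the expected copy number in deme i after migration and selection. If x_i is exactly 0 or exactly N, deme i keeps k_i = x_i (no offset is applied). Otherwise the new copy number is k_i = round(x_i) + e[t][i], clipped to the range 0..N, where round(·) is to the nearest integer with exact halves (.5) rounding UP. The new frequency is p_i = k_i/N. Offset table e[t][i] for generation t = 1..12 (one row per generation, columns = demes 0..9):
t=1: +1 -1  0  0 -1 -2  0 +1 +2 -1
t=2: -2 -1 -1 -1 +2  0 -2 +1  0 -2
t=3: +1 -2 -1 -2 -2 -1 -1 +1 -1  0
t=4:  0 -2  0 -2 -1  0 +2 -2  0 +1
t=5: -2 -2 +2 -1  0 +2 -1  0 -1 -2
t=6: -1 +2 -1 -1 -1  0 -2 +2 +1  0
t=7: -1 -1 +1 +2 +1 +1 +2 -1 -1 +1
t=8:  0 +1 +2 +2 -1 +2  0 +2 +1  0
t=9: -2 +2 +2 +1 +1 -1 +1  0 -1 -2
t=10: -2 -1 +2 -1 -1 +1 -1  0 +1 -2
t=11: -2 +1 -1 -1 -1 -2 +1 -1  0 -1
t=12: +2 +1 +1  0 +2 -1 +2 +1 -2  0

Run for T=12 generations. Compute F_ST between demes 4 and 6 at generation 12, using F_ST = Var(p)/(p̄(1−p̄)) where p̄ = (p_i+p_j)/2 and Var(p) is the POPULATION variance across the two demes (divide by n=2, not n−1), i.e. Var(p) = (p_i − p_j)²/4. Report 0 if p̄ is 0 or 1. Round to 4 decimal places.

0.0051

t=0: k=[0 0 16 0 0 0 0 0 0 0]
t=1: x=[0.0000 0.2358 15.4943 0.2416 0.0000 0.0000 0.0000 0.0000 0.0000 0.0000] k=[0 0 15 0 0 0 0 0 0 0]
t=2: x=[0.0000 0.2210 14.5223 0.2265 0.0000 0.0000 0.0000 0.0000 0.0000 0.0000] k=[0 0 14 0 0 0 0 0 0 0]
t=3: x=[0.0000 0.2063 13.5508 0.2114 0.0000 0.0000 0.0000 0.0000 0.0000 0.0000] k=[0 0 13 0 0 0 0 0 0 0]
t=4: x=[0.0000 0.1916 12.5798 0.1963 0.0000 0.0000 0.0000 0.0000 0.0000 0.0000] k=[0 0 13 0 0 0 0 0 0 0]
t=5: x=[0.0000 0.1916 12.5798 0.1963 0.0000 0.0000 0.0000 0.0000 0.0000 0.0000] k=[0 0 15 0 0 0 0 0 0 0]
t=6: x=[0.0000 0.2210 14.5223 0.2265 0.0000 0.0000 0.0000 0.0000 0.0000 0.0000] k=[0 2 14 0 0 0 0 0 0 0]
t=7: x=[0.0291 2.1154 13.5808 0.2114 0.0000 0.0000 0.0000 0.0000 0.0000 0.0000] k=[0 1 15 2 0 0 0 0 0 0]
t=8: x=[0.0146 1.1749 14.5674 2.1781 0.0306 0.0000 0.0000 0.0000 0.0000 0.0000] k=[0 2 17 4 0 0 0 0 0 0]
t=9: x=[0.0291 2.1598 16.5570 4.1575 0.0611 0.0000 0.0000 0.0000 0.0000 0.0000] k=[0 4 19 5 1 0 0 0 0 0]
t=10: x=[0.0582 4.1047 18.5487 5.1764 1.0638 0.0155 0.0000 0.0000 0.0000 0.0000] k=[0 3 21 4 0 1 0 0 0 0]
t=11: x=[0.0437 3.1759 20.4670 4.2177 0.0764 0.9988 0.0156 0.0000 0.0000 0.0000] k=[0 4 19 3 0 0 1 0 0 0]
t=12: x=[0.0582 4.1047 18.5186 3.2133 0.0458 0.0155 1.0101 0.0158 0.0000 0.0000] k=[2 5 20 3 2 0 3 1 0 0]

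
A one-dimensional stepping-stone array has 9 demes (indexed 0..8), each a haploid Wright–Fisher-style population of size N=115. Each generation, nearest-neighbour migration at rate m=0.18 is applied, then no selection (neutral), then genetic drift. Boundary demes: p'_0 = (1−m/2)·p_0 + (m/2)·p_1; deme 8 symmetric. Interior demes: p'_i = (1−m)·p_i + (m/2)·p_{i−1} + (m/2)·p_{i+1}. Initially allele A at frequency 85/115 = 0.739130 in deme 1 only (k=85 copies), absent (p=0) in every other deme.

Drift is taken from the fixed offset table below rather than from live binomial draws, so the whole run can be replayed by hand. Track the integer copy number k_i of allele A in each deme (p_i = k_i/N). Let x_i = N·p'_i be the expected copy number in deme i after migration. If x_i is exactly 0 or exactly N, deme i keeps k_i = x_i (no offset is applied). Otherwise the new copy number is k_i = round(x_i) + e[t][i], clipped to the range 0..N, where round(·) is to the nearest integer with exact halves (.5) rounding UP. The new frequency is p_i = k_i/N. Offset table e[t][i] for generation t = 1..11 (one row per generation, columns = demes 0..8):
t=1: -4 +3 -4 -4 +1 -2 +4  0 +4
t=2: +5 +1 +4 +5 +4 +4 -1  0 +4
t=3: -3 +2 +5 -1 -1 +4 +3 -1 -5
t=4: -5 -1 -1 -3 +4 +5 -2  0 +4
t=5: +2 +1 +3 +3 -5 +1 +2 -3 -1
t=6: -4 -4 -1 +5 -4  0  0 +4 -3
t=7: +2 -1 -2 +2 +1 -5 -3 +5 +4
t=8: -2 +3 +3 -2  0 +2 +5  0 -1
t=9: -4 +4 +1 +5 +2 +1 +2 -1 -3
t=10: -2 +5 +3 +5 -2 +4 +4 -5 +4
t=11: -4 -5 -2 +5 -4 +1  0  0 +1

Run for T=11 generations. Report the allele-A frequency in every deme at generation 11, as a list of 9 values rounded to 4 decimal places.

t=0: k=[0 85 0 0 0 0 0 0 0]
t=1: x=[7.6500 69.7000 7.6500 0.0000 0.0000 0.0000 0.0000 0.0000 0.0000] k=[4 73 4 0 0 0 0 0 0]
t=2: x=[10.2100 60.5800 9.8500 0.3600 0.0000 0.0000 0.0000 0.0000 0.0000] k=[15 62 14 5 0 0 0 0 0]
t=3: x=[19.2300 53.4500 17.5100 5.3600 0.4500 0.0000 0.0000 0.0000 0.0000] k=[16 55 23 4 0 0 0 0 0]
t=4: x=[19.5100 48.6100 24.1700 5.3500 0.3600 0.0000 0.0000 0.0000 0.0000] k=[15 48 23 2 4 0 0 0 0]
t=5: x=[17.9700 42.7800 23.3600 4.0700 3.4600 0.3600 0.0000 0.0000 0.0000] k=[20 44 26 7 0 1 0 0 0]
t=6: x=[22.1600 40.2200 25.9100 8.0800 0.7200 0.8200 0.0900 0.0000 0.0000] k=[18 36 25 13 0 1 0 0 0]
t=7: x=[19.6200 33.3900 24.9100 12.9100 1.2600 0.8200 0.0900 0.0000 0.0000] k=[22 32 23 15 2 0 0 0 0]
t=8: x=[22.9000 30.2900 23.0900 14.5500 2.9900 0.1800 0.0000 0.0000 0.0000] k=[21 33 26 13 3 2 0 0 0]
t=9: x=[22.0800 31.2900 25.4600 13.2700 3.8100 1.9100 0.1800 0.0000 0.0000] k=[18 35 26 18 6 3 2 0 0]
t=10: x=[19.5300 32.6600 26.0900 17.6400 6.8100 3.1800 1.9100 0.1800 0.0000] k=[18 38 29 23 5 7 6 0 0]
t=11: x=[19.8000 35.3900 29.2700 21.9200 6.8000 6.7300 5.5500 0.5400 0.0000] k=[16 30 27 27 3 8 6 1 0]

[0.1391, 0.2609, 0.2348, 0.2348, 0.0261, 0.0696, 0.0522, 0.0087, 0.0000]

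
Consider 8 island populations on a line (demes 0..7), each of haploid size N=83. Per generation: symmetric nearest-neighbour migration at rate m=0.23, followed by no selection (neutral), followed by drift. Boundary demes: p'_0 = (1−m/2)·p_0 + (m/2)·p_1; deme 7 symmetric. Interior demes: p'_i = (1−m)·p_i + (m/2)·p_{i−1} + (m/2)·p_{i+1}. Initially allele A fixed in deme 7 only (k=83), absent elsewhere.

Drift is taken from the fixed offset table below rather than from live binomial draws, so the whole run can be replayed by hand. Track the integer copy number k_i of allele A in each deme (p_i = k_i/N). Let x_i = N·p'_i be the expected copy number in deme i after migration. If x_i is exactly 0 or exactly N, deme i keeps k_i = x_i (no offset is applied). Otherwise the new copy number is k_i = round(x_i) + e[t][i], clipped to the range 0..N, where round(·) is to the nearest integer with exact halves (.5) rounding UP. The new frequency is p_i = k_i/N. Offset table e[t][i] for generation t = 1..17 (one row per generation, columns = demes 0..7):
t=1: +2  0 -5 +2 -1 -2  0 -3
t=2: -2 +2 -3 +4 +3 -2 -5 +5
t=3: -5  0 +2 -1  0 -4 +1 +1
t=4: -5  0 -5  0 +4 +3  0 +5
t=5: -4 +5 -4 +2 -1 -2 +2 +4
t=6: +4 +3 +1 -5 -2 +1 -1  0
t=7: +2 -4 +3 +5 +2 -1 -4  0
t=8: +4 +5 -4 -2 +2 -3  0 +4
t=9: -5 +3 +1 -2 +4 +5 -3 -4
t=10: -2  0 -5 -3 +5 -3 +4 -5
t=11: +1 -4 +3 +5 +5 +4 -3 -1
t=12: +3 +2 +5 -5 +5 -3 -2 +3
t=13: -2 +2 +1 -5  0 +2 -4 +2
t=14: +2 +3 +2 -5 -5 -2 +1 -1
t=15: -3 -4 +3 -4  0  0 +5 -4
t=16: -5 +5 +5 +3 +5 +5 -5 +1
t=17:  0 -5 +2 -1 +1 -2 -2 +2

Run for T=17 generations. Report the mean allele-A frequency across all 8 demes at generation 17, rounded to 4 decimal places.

0.1702

t=0: k=[0 0 0 0 0 0 0 83]
t=1: x=[0.0000 0.0000 0.0000 0.0000 0.0000 0.0000 9.5450 73.4550] k=[0 0 0 0 0 0 10 70]
t=2: x=[0.0000 0.0000 0.0000 0.0000 0.0000 1.1500 15.7500 63.1000] k=[0 0 0 0 0 0 11 68]
t=3: x=[0.0000 0.0000 0.0000 0.0000 0.0000 1.2650 16.2900 61.4450] k=[0 0 0 0 0 0 17 62]
t=4: x=[0.0000 0.0000 0.0000 0.0000 0.0000 1.9550 20.2200 56.8250] k=[0 0 0 0 0 5 20 62]
t=5: x=[0.0000 0.0000 0.0000 0.0000 0.5750 6.1500 23.1050 57.1700] k=[0 0 0 0 0 4 25 61]
t=6: x=[0.0000 0.0000 0.0000 0.0000 0.4600 5.9550 26.7250 56.8600] k=[0 0 0 0 0 7 26 57]
t=7: x=[0.0000 0.0000 0.0000 0.0000 0.8050 8.3800 27.3800 53.4350] k=[0 0 0 0 3 7 23 53]
t=8: x=[0.0000 0.0000 0.0000 0.3450 3.1150 8.3800 24.6100 49.5500] k=[0 0 0 0 5 5 25 54]
t=9: x=[0.0000 0.0000 0.0000 0.5750 4.4250 7.3000 26.0350 50.6650] k=[0 0 0 0 8 12 23 47]
t=10: x=[0.0000 0.0000 0.0000 0.9200 7.5400 12.8050 24.4950 44.2400] k=[0 0 0 0 13 10 28 39]
t=11: x=[0.0000 0.0000 0.0000 1.4950 11.1600 12.4150 27.1950 37.7350] k=[0 0 0 6 16 16 24 37]
t=12: x=[0.0000 0.0000 0.6900 6.4600 14.8500 16.9200 24.5750 35.5050] k=[0 0 6 1 20 14 23 39]
t=13: x=[0.0000 0.6900 4.7350 3.7600 17.1250 15.7250 23.8050 37.1600] k=[0 3 6 0 17 18 20 39]
t=14: x=[0.3450 3.0000 4.9650 2.6450 15.1600 18.1150 21.9550 36.8150] k=[2 6 7 0 10 16 23 36]
t=15: x=[2.4600 5.6550 6.0800 1.9550 9.5400 16.1150 23.6900 34.5050] k=[0 2 9 0 10 16 29 31]
t=16: x=[0.2300 2.5750 7.1600 2.1850 9.5400 16.8050 27.7350 30.7700] k=[0 8 12 5 15 22 23 32]
t=17: x=[0.9200 7.5400 10.7350 6.9550 14.6550 21.3100 23.9200 30.9650] k=[1 3 13 6 16 19 22 33]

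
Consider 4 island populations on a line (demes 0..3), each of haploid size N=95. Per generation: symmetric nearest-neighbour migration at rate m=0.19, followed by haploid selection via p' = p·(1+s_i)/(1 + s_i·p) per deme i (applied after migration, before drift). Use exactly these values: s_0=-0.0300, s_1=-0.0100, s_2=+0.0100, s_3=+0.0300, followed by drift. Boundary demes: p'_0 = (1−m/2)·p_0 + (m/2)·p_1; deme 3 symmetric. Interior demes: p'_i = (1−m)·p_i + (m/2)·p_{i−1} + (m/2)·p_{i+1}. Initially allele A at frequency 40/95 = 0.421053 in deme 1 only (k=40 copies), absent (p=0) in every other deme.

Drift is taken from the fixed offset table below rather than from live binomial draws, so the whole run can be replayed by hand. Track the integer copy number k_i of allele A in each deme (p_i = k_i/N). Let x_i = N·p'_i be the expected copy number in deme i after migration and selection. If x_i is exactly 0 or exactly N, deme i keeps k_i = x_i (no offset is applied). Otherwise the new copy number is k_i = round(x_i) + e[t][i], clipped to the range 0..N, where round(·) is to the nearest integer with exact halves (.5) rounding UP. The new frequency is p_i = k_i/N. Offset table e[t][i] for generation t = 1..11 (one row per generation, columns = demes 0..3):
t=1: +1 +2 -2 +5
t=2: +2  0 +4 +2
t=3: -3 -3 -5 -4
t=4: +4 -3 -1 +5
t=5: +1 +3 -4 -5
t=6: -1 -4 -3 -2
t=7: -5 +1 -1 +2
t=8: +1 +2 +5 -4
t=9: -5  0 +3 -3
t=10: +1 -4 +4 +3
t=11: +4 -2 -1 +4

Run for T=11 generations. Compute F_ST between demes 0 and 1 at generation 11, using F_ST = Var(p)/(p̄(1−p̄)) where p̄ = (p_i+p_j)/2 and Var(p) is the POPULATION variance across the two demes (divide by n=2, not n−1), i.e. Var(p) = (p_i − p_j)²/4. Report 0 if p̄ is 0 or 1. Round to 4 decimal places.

t=0: k=[0 40 0 0]
t=1: x=[3.6904 32.1858 3.8365 0.0000] k=[5 34 2 0]
t=2: x=[7.5408 28.0061 4.8960 0.1957] k=[10 28 9 2]
t=3: x=[11.4009 24.3028 10.2305 2.7426] k=[8 21 5 0]
t=4: x=[8.9842 18.0973 6.1016 0.4892] k=[13 15 5 5]
t=5: x=[12.8478 13.7414 6.0057 5.1419] k=[14 17 2 0]
t=6: x=[13.9192 15.1615 3.2662 0.1957] k=[13 11 0 0]
t=7: x=[12.4762 10.0543 1.0553 0.0000] k=[7 11 0 0]
t=8: x=[7.1753 9.4888 1.0553 0.0000] k=[8 11 6 0]
t=9: x=[8.0575 10.1485 5.9603 0.5870] k=[3 10 9 0]
t=10: x=[3.5592 9.1565 8.3152 0.8804] k=[5 5 12 4]
t=11: x=[4.8577 5.6117 10.6689 4.8954] k=[9 4 10 9]

0.0109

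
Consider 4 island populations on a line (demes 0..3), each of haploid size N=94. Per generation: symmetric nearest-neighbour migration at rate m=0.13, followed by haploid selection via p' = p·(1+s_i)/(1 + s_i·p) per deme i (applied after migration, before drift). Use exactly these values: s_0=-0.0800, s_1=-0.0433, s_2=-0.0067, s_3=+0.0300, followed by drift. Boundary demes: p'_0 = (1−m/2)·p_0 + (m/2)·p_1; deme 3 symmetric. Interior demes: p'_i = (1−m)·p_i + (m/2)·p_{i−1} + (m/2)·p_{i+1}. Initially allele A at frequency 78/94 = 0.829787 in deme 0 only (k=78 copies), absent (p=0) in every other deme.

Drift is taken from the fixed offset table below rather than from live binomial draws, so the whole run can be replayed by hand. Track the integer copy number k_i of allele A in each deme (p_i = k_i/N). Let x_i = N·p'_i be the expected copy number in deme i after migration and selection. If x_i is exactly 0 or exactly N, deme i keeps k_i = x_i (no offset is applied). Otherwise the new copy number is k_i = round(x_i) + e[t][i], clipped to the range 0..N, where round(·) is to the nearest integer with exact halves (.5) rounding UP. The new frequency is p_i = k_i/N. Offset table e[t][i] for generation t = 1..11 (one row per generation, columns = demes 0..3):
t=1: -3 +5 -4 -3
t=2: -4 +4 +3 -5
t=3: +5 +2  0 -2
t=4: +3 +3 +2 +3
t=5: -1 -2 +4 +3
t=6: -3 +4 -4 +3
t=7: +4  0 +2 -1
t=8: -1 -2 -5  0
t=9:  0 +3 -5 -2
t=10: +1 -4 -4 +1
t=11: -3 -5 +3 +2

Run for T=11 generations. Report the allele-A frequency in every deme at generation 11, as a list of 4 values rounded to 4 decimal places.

[0.3404, 0.1596, 0.0745, 0.1064]

t=0: k=[78 0 0 0]
t=1: x=[71.5357 4.8618 0.0000 0.0000] k=[69 10 0 0]
t=2: x=[63.4719 12.6912 0.6457 0.0000] k=[59 17 4 0]
t=3: x=[54.3723 18.2258 4.5558 0.2678] k=[59 20 5 0]
t=4: x=[54.5702 20.8334 5.6144 0.3347] k=[58 24 8 3]
t=5: x=[53.8853 24.3626 8.6620 3.4211] k=[53 22 13 6]
t=6: x=[49.0339 22.6600 13.0542 6.6350] k=[46 27 9 10]
t=7: x=[42.8150 26.2200 10.1738 10.2007] k=[47 26 12 9]
t=8: x=[43.6807 25.6217 12.6413 9.4431] k=[43 24 8 9]
t=9: x=[39.8399 23.4082 9.0499 9.1769] k=[40 26 4 7]
t=10: x=[37.2004 24.6662 5.5896 6.9940] k=[38 21 2 8]
t=11: x=[35.0438 20.1601 3.6016 7.8193] k=[32 15 7 10]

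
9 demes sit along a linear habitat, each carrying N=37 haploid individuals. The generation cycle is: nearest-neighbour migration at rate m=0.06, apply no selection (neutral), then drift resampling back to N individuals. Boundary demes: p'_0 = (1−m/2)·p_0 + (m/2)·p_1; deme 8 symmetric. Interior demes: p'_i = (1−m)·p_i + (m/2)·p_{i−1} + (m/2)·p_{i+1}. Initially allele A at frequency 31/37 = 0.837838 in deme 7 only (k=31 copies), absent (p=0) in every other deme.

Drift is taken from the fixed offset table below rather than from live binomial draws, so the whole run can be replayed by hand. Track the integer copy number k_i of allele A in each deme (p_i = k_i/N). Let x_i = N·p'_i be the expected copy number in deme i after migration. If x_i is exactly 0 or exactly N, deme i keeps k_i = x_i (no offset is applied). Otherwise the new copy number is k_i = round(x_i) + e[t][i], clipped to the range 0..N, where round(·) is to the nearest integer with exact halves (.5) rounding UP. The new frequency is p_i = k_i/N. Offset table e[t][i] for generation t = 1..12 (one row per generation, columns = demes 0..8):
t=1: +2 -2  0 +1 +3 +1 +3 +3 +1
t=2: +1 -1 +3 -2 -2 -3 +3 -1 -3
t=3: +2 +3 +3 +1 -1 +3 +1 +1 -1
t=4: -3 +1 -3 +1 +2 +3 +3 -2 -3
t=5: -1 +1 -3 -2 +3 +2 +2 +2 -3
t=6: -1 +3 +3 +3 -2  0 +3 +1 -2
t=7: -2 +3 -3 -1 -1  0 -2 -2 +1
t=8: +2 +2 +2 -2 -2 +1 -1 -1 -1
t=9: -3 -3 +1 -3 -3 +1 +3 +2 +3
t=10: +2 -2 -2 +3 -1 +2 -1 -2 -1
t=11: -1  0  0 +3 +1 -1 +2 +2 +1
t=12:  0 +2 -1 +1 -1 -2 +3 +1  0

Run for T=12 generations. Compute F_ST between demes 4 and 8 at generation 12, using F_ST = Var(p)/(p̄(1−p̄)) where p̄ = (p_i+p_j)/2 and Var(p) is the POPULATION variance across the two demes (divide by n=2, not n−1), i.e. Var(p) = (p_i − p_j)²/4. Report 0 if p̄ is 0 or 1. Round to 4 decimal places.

0.1045

t=0: k=[0 0 0 0 0 0 0 31 0]
t=1: x=[0.0000 0.0000 0.0000 0.0000 0.0000 0.0000 0.9300 29.1400 0.9300] k=[0 0 0 0 0 0 4 32 2]
t=2: x=[0.0000 0.0000 0.0000 0.0000 0.0000 0.1200 4.7200 30.2600 2.9000] k=[0 0 0 0 0 0 8 29 0]
t=3: x=[0.0000 0.0000 0.0000 0.0000 0.0000 0.2400 8.3900 27.5000 0.8700] k=[0 0 0 0 0 3 9 29 0]
t=4: x=[0.0000 0.0000 0.0000 0.0000 0.0900 3.0900 9.4200 27.5300 0.8700] k=[0 0 0 0 2 6 12 26 0]
t=5: x=[0.0000 0.0000 0.0000 0.0600 2.0600 6.0600 12.2400 24.8000 0.7800] k=[0 0 0 0 5 8 14 27 0]
t=6: x=[0.0000 0.0000 0.0000 0.1500 4.9400 8.0900 14.2100 25.8000 0.8100] k=[0 0 0 3 3 8 17 27 0]
t=7: x=[0.0000 0.0000 0.0900 2.9100 3.1500 8.1200 17.0300 25.8900 0.8100] k=[0 0 0 2 2 8 15 24 2]
t=8: x=[0.0000 0.0000 0.0600 1.9400 2.1800 8.0300 15.0600 23.0700 2.6600] k=[0 0 2 0 0 9 14 22 2]
t=9: x=[0.0000 0.0600 1.8800 0.0600 0.2700 8.8800 14.0900 21.1600 2.6000] k=[0 0 3 0 0 10 17 23 6]
t=10: x=[0.0000 0.0900 2.8200 0.0900 0.3000 9.9100 16.9700 22.3100 6.5100] k=[0 0 1 3 0 12 16 20 6]
t=11: x=[0.0000 0.0300 1.0300 2.8500 0.4500 11.7600 16.0000 19.4600 6.4200] k=[0 0 1 6 1 11 18 21 7]
t=12: x=[0.0000 0.0300 1.1200 5.7000 1.4500 10.9100 17.8800 20.4900 7.4200] k=[0 2 0 7 0 9 21 21 7]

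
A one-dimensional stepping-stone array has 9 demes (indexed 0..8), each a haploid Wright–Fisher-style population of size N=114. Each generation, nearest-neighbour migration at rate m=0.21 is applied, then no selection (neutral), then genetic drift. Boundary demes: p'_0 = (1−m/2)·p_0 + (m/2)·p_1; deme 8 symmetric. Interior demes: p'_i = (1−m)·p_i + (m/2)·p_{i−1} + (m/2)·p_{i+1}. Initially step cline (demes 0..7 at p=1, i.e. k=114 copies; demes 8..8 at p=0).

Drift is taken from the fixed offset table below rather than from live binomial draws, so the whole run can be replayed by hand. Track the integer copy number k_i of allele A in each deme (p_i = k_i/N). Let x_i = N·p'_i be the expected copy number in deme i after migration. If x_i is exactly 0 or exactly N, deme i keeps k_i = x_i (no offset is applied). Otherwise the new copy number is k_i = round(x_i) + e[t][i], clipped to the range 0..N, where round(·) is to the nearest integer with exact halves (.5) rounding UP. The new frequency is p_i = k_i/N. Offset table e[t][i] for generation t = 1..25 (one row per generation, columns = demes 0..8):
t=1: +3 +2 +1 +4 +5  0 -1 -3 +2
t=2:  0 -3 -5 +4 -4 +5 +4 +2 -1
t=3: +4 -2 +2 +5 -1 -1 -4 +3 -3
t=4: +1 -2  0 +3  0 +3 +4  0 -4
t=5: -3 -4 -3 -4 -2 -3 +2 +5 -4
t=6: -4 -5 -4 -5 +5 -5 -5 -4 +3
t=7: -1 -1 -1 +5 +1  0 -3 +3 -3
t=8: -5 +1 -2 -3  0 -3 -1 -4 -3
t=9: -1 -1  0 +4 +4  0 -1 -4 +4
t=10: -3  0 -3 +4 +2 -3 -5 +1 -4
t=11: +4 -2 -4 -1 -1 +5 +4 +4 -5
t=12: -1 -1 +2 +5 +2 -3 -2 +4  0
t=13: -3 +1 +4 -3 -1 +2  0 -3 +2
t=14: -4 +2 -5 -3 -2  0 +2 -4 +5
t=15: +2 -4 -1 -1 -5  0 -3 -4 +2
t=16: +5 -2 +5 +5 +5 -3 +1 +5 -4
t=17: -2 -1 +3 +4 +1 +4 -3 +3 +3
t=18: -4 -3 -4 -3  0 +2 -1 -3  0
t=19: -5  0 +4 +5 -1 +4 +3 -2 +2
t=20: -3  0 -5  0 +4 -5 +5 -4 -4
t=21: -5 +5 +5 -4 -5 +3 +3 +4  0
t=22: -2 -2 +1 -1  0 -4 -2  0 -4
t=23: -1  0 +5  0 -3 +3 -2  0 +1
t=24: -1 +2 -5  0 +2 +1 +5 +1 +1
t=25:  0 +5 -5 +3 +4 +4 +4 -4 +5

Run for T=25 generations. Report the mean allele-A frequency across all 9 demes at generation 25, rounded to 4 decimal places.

t=0: k=[114 114 114 114 114 114 114 114 0]
t=1: x=[114.0000 114.0000 114.0000 114.0000 114.0000 114.0000 114.0000 102.0300 11.9700] k=[114 114 114 114 114 114 114 99 14]
t=2: x=[114.0000 114.0000 114.0000 114.0000 114.0000 114.0000 112.4250 91.6500 22.9250] k=[114 114 114 114 114 114 114 94 22]
t=3: x=[114.0000 114.0000 114.0000 114.0000 114.0000 114.0000 111.9000 88.5400 29.5600] k=[114 114 114 114 114 114 108 92 27]
t=4: x=[114.0000 114.0000 114.0000 114.0000 114.0000 113.3700 106.9500 86.8550 33.8250] k=[114 114 114 114 114 114 111 87 30]
t=5: x=[114.0000 114.0000 114.0000 114.0000 114.0000 113.6850 108.7950 83.5350 35.9850] k=[114 114 114 114 114 111 111 89 32]
t=6: x=[114.0000 114.0000 114.0000 114.0000 113.6850 111.3150 108.6900 85.3250 37.9850] k=[114 114 114 114 114 106 104 81 41]
t=7: x=[114.0000 114.0000 114.0000 114.0000 113.1600 106.6300 101.7950 79.2150 45.2000] k=[114 114 114 114 114 107 99 82 42]
t=8: x=[114.0000 114.0000 114.0000 114.0000 113.2650 106.8950 98.0550 79.5850 46.2000] k=[114 114 114 114 113 104 97 76 43]
t=9: x=[114.0000 114.0000 114.0000 113.8950 112.1600 104.2100 95.5300 74.7400 46.4650] k=[114 114 114 114 114 104 95 71 50]
t=10: x=[114.0000 114.0000 114.0000 114.0000 112.9500 104.1050 93.4250 71.3150 52.2050] k=[114 114 114 114 114 101 88 72 48]
t=11: x=[114.0000 114.0000 114.0000 114.0000 112.6350 101.0000 87.6850 71.1600 50.5200] k=[114 114 114 114 112 106 92 75 46]
t=12: x=[114.0000 114.0000 114.0000 113.7900 111.5800 105.1600 91.6850 73.7400 49.0450] k=[114 114 114 114 114 102 90 78 49]
t=13: x=[114.0000 114.0000 114.0000 114.0000 112.7400 102.0000 90.0000 76.2150 52.0450] k=[114 114 114 114 112 104 90 73 54]
t=14: x=[114.0000 114.0000 114.0000 113.7900 111.3700 103.3700 89.6850 72.7900 55.9950] k=[114 114 114 111 109 103 92 69 61]
t=15: x=[114.0000 114.0000 113.6850 111.1050 108.5800 102.4750 90.7400 70.5750 61.8400] k=[114 114 113 110 104 102 88 67 64]
t=16: x=[114.0000 113.8950 112.7900 109.6850 104.4200 100.7400 87.2650 68.8900 64.3150] k=[114 112 114 114 109 98 88 74 60]
t=17: x=[113.7900 112.4200 113.7900 113.4750 108.3700 98.1050 87.5800 74.0000 61.4700] k=[112 111 114 114 109 102 85 77 64]
t=18: x=[111.8950 111.4200 113.6850 113.4750 108.7900 100.9500 85.9450 76.4750 65.3650] k=[108 108 110 110 109 103 85 73 65]
t=19: x=[108.0000 108.2100 109.7900 109.8950 108.4750 101.7400 85.6300 73.4200 65.8400] k=[103 108 114 114 107 106 89 71 68]
t=20: x=[103.5250 108.1050 113.3700 113.2650 107.6300 104.3200 88.8950 72.5750 68.3150] k=[101 108 108 113 112 99 94 69 64]
t=21: x=[101.7350 107.2650 108.5250 112.3700 110.7400 99.8400 91.9000 71.1000 64.5250] k=[97 112 114 108 106 103 95 75 65]
t=22: x=[98.5750 110.6350 113.1600 108.4200 105.8950 102.4750 93.7400 76.0500 66.0500] k=[97 109 114 107 106 98 92 76 62]
t=23: x=[98.2600 108.2650 112.7400 107.6300 105.2650 98.2100 90.9500 76.2100 63.4700] k=[97 108 114 108 102 101 89 76 64]
t=24: x=[98.1550 107.4750 112.7400 108.0000 102.5250 99.8450 88.8950 76.1050 65.2600] k=[97 109 108 108 105 101 94 77 66]
t=25: x=[98.2600 107.6350 108.1050 107.6850 104.8950 100.6850 92.9500 77.6300 67.1550] k=[98 113 103 111 109 105 97 74 72]

0.8596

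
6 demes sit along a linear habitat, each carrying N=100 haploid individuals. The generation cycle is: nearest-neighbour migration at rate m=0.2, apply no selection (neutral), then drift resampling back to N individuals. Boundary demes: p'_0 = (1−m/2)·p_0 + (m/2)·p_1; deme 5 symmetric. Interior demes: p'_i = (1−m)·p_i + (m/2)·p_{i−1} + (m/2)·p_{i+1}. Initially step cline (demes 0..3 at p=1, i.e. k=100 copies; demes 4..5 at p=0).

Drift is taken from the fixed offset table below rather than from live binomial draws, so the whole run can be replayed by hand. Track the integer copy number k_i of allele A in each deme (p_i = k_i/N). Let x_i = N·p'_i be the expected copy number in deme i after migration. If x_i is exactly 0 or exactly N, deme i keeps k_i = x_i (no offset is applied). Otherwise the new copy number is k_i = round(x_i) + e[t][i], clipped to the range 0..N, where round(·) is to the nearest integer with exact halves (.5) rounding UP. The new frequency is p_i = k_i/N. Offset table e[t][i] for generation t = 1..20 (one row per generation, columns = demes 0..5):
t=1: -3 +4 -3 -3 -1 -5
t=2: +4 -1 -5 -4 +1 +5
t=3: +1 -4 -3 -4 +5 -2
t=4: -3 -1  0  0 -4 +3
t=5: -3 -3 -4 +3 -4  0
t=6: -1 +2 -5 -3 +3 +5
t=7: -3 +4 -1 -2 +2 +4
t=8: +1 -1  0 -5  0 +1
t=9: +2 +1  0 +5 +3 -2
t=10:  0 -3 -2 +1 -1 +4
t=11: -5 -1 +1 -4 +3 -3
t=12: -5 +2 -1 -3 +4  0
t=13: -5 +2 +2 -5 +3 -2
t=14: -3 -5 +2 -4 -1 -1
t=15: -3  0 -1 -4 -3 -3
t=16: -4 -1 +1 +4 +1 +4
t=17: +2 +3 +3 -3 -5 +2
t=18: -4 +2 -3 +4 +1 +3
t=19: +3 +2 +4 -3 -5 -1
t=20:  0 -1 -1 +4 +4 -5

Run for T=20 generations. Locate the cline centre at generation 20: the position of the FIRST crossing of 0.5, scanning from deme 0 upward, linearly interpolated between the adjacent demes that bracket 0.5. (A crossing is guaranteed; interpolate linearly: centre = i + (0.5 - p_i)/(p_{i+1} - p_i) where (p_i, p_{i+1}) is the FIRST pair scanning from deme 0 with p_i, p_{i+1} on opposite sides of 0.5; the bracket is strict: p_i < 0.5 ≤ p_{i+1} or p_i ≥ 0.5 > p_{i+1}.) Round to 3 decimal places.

t=0: k=[100 100 100 100 0 0]
t=1: x=[100.0000 100.0000 100.0000 90.0000 10.0000 0.0000] k=[100 100 100 87 9 0]
t=2: x=[100.0000 100.0000 98.7000 80.5000 15.9000 0.9000] k=[100 100 94 77 17 6]
t=3: x=[100.0000 99.4000 92.9000 72.7000 21.9000 7.1000] k=[100 95 90 69 27 5]
t=4: x=[99.5000 95.0000 88.4000 66.9000 29.0000 7.2000] k=[97 94 88 67 25 10]
t=5: x=[96.7000 93.7000 86.5000 64.9000 27.7000 11.5000] k=[94 91 83 68 24 12]
t=6: x=[93.7000 90.5000 82.3000 65.1000 27.2000 13.2000] k=[93 93 77 62 30 18]
t=7: x=[93.0000 91.4000 77.1000 60.3000 32.0000 19.2000] k=[90 95 76 58 34 23]
t=8: x=[90.5000 92.6000 76.1000 57.4000 35.3000 24.1000] k=[92 92 76 52 35 25]
t=9: x=[92.0000 90.4000 75.2000 52.7000 35.7000 26.0000] k=[94 91 75 58 39 24]
t=10: x=[93.7000 89.7000 74.9000 57.8000 39.4000 25.5000] k=[94 87 73 59 38 30]
t=11: x=[93.3000 86.3000 73.0000 58.3000 39.3000 30.8000] k=[88 85 74 54 42 28]
t=12: x=[87.7000 84.2000 73.1000 54.8000 41.8000 29.4000] k=[83 86 72 52 46 29]
t=13: x=[83.3000 84.3000 71.4000 53.4000 44.9000 30.7000] k=[78 86 73 48 48 29]
t=14: x=[78.8000 83.9000 71.8000 50.5000 46.1000 30.9000] k=[76 79 74 47 45 30]
t=15: x=[76.3000 78.2000 71.8000 49.5000 43.7000 31.5000] k=[73 78 71 46 41 29]
t=16: x=[73.5000 76.8000 69.2000 48.0000 40.3000 30.2000] k=[70 76 70 52 41 34]
t=17: x=[70.6000 74.8000 68.8000 52.7000 41.4000 34.7000] k=[73 78 72 50 36 37]
t=18: x=[73.5000 76.9000 70.4000 50.8000 37.5000 36.9000] k=[70 79 67 55 39 40]
t=19: x=[70.9000 76.9000 67.0000 54.6000 40.7000 39.9000] k=[74 79 71 52 36 39]
t=20: x=[74.5000 77.7000 69.9000 52.3000 37.9000 38.7000] k=[75 77 69 56 42 34]

3.429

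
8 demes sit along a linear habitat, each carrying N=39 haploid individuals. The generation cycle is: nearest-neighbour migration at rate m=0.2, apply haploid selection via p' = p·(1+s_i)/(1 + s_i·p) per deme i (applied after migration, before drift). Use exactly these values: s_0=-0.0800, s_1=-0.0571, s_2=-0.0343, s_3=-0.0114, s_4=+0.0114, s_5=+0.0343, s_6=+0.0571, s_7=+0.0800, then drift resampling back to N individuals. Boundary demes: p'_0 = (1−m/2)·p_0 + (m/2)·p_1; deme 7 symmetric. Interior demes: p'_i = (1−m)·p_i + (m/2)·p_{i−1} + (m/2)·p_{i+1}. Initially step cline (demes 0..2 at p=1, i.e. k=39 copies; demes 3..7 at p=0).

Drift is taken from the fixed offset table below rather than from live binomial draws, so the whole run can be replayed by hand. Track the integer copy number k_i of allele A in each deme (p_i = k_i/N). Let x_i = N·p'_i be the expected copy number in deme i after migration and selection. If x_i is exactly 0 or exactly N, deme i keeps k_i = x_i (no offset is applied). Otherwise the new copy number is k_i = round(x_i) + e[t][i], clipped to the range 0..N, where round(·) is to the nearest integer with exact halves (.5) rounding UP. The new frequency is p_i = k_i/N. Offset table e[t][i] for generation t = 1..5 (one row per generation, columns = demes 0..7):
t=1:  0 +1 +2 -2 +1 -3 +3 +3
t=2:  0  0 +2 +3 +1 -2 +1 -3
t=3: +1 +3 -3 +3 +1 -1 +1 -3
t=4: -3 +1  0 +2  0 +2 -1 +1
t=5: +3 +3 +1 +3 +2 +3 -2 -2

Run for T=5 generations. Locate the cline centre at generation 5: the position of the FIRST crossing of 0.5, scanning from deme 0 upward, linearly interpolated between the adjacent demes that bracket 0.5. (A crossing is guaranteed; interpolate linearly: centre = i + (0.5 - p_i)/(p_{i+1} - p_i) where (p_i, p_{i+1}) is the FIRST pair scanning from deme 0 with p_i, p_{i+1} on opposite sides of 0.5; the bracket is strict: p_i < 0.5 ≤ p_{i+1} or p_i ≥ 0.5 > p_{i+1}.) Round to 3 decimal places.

2.950

t=0: k=[39 39 39 0 0 0 0 0]
t=1: x=[39.0000 39.0000 34.9758 3.8599 0.0000 0.0000 0.0000 0.0000] k=[39 39 37 2 0 0 0 0]
t=2: x=[39.0000 38.7880 33.5381 5.2477 0.2023 0.0000 0.0000 0.0000] k=[39 39 36 8 1 0 0 0]
t=3: x=[39.0000 38.6820 33.3330 10.0144 1.6175 0.1034 0.0000 0.0000] k=[39 39 30 13 3 0 0 0]
t=4: x=[39.0000 38.0468 28.9417 13.5983 3.7381 0.3102 0.0000 0.0000] k=[39 39 29 16 4 2 0 0]
t=5: x=[39.0000 37.9411 28.4333 15.9917 5.0496 2.0650 0.2114 0.0000] k=[39 39 29 19 7 5 0 0]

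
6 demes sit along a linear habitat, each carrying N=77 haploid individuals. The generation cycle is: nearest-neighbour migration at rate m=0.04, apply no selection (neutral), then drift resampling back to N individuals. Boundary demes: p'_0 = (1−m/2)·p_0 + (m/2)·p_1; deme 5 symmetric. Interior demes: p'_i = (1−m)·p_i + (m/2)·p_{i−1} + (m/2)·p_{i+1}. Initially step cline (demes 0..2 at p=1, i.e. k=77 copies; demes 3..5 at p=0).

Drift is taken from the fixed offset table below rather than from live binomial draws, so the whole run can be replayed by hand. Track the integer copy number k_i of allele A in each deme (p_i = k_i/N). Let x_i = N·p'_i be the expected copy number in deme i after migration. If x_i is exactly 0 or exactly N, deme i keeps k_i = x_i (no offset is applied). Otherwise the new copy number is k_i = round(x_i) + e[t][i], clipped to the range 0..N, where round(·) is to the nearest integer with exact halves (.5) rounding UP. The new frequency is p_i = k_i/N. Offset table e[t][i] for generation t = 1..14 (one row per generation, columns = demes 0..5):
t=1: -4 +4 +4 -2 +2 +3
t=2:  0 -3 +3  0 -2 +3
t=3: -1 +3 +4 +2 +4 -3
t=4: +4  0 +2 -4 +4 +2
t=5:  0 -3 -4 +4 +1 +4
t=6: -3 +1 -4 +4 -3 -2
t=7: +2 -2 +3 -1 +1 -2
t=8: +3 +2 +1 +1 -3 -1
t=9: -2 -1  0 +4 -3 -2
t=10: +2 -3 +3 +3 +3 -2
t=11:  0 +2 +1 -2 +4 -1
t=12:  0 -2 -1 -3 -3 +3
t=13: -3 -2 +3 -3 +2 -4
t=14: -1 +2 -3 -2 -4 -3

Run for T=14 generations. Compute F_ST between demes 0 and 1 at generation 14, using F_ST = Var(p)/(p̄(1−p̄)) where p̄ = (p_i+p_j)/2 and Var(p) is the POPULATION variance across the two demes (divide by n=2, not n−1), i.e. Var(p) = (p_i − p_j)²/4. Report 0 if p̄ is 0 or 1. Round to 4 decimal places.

0.0000

t=0: k=[77 77 77 0 0 0]
t=1: x=[77.0000 77.0000 75.4600 1.5400 0.0000 0.0000] k=[77 77 77 0 0 0]
t=2: x=[77.0000 77.0000 75.4600 1.5400 0.0000 0.0000] k=[77 77 77 2 0 0]
t=3: x=[77.0000 77.0000 75.5000 3.4600 0.0400 0.0000] k=[77 77 77 5 4 0]
t=4: x=[77.0000 77.0000 75.5600 6.4200 3.9400 0.0800] k=[77 77 77 2 8 2]
t=5: x=[77.0000 77.0000 75.5000 3.6200 7.7600 2.1200] k=[77 77 72 8 9 6]
t=6: x=[77.0000 76.9000 70.8200 9.3000 8.9200 6.0600] k=[77 77 67 13 6 4]
t=7: x=[77.0000 76.8000 66.1200 13.9400 6.1000 4.0400] k=[77 75 69 13 7 2]
t=8: x=[76.9600 74.9200 68.0000 14.0000 7.0200 2.1000] k=[77 77 69 15 4 1]
t=9: x=[77.0000 76.8400 68.0800 15.8600 4.1600 1.0600] k=[77 76 68 20 1 0]
t=10: x=[76.9800 75.8600 67.2000 20.5800 1.3600 0.0200] k=[77 73 70 24 4 0]
t=11: x=[76.9200 73.0200 69.1400 24.5200 4.3200 0.0800] k=[77 75 70 23 8 0]
t=12: x=[76.9600 74.9400 69.1600 23.6400 8.1400 0.1600] k=[77 73 68 21 5 3]
t=13: x=[76.9200 72.9800 67.1600 21.6200 5.2800 3.0400] k=[74 71 70 19 7 0]
t=14: x=[73.9400 71.0400 69.0000 19.7800 7.1000 0.1400] k=[73 73 66 18 3 0]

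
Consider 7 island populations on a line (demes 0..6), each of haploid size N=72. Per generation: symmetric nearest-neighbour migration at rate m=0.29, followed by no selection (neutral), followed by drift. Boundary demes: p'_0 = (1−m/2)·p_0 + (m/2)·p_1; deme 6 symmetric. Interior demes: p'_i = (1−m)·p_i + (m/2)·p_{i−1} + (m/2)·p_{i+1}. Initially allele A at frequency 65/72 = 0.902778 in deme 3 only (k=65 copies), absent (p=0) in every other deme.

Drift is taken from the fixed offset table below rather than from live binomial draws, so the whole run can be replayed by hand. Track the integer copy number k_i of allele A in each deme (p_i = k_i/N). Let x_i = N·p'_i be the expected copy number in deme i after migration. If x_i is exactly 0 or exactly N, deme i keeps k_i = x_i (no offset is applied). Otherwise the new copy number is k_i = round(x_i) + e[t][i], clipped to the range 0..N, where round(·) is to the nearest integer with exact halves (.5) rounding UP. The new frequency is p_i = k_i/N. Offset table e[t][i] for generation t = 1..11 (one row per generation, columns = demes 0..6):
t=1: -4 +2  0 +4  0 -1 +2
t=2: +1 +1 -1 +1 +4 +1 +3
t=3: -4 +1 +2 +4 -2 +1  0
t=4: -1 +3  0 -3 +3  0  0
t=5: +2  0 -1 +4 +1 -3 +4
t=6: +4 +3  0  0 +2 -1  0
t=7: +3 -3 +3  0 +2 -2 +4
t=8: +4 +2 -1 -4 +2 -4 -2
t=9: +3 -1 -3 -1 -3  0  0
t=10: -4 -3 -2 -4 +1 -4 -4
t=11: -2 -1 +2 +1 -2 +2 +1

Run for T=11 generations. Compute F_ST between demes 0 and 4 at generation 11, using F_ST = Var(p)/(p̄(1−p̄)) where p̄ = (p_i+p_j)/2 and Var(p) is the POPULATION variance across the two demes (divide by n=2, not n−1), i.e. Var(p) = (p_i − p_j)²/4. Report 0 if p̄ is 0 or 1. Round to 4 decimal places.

t=0: k=[0 0 0 65 0 0 0]
t=1: x=[0.0000 0.0000 9.4250 46.1500 9.4250 0.0000 0.0000] k=[0 0 9 50 9 0 0]
t=2: x=[0.0000 1.3050 13.6400 38.1100 13.6400 1.3050 0.0000] k=[0 2 13 39 18 2 0]
t=3: x=[0.2900 3.3050 15.1750 32.1850 18.7250 4.0300 0.2900] k=[0 4 17 36 17 5 0]
t=4: x=[0.5800 5.3050 17.8700 30.4900 18.0150 6.0150 0.7250] k=[0 8 18 27 21 6 1]
t=5: x=[1.1600 8.2900 17.8550 24.8250 19.6950 7.4500 1.7250] k=[3 8 17 29 21 4 6]
t=6: x=[3.7250 8.5800 17.4350 26.1000 19.6950 6.7550 5.7100] k=[8 12 17 26 22 6 6]
t=7: x=[8.5800 12.1450 17.5800 24.1150 20.2600 8.3200 6.0000] k=[12 9 21 24 22 6 10]
t=8: x=[11.5650 11.1750 19.6950 23.2750 19.9700 8.9000 9.4200] k=[16 13 19 19 22 5 7]
t=9: x=[15.5650 14.3050 18.1300 19.4350 19.1000 7.7550 6.7100] k=[19 13 15 18 16 8 7]
t=10: x=[18.1300 14.1600 15.1450 17.2750 15.1300 9.0150 7.1450] k=[14 11 13 13 16 5 3]
t=11: x=[13.5650 11.7250 12.7100 13.4350 13.9700 6.3050 3.2900] k=[12 11 15 14 12 8 4]

0.0000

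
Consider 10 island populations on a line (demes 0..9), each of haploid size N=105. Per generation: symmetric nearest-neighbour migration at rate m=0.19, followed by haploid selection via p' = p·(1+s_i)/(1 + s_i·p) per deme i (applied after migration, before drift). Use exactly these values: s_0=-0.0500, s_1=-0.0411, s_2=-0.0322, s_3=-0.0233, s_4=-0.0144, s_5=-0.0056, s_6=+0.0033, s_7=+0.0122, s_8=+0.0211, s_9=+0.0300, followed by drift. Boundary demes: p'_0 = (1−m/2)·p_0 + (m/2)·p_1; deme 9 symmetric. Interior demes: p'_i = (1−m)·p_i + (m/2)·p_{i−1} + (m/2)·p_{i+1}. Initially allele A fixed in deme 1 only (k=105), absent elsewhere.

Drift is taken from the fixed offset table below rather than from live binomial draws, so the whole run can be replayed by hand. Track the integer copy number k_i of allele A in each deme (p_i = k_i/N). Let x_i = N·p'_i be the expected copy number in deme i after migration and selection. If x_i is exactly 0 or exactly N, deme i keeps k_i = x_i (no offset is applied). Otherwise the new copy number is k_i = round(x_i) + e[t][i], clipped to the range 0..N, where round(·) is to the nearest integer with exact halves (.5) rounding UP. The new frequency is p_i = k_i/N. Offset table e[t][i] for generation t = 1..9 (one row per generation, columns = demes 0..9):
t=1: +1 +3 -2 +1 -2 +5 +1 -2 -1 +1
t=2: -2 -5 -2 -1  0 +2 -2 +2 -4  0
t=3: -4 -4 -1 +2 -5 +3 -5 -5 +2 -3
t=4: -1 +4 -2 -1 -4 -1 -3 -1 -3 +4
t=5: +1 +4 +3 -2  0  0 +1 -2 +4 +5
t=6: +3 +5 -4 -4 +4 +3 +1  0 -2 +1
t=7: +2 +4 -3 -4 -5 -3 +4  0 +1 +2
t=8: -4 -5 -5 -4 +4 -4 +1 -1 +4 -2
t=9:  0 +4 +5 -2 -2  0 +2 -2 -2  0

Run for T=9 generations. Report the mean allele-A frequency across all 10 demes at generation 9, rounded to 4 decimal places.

0.0667

t=0: k=[0 105 0 0 0 0 0 0 0 0]
t=1: x=[9.5215 84.3630 9.6834 0.0000 0.0000 0.0000 0.0000 0.0000 0.0000 0.0000] k=[11 87 8 0 0 0 0 0 0 0]
t=2: x=[17.4605 71.3222 14.3350 0.7424 0.0000 0.0000 0.0000 0.0000 0.0000 0.0000] k=[15 66 12 0 0 0 0 0 0 0]
t=3: x=[19.0326 54.9269 15.5514 1.1137 0.0000 0.0000 0.0000 0.0000 0.0000 0.0000] k=[15 51 15 3 0 0 0 0 0 0]
t=4: x=[17.6538 43.0899 16.8127 3.7684 0.2809 0.0000 0.0000 0.0000 0.0000 0.0000] k=[17 47 15 3 0 0 0 0 0 0]
t=5: x=[19.0374 40.0651 16.4410 3.7684 0.2809 0.0000 0.0000 0.0000 0.0000 0.0000] k=[20 44 19 2 0 0 0 0 0 0]
t=6: x=[21.3930 38.3180 19.2403 3.3477 0.1873 0.0000 0.0000 0.0000 0.0000 0.0000] k=[24 43 15 0 4 0 0 0 0 0]
t=7: x=[24.8197 37.5171 15.7909 1.7636 3.1948 0.3779 0.0000 0.0000 0.0000 0.0000] k=[27 42 13 0 0 0 0 0 0 0]
t=8: x=[27.3743 36.8105 14.1153 1.2066 0.0000 0.0000 0.0000 0.0000 0.0000 0.0000] k=[23 32 9 0 0 0 0 0 0 0]
t=9: x=[22.9226 28.0881 10.0291 0.8352 0.0000 0.0000 0.0000 0.0000 0.0000 0.0000] k=[23 32 15 0 0 0 0 0 0 0]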